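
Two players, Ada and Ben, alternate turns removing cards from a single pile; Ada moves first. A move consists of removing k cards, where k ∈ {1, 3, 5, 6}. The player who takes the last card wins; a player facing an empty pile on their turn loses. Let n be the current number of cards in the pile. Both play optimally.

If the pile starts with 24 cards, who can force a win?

Ben wins.

Work bottom-up. With no move the player to move loses. Otherwise the position is W if at least one move leads to an L position for the opponent, and L if every move leads to a W.
n=0: no move → L
n=1: can move to 0, which is L ⇒ W
n=2: the only move is to 1(W), a W ⇒ L
n=3: can move to 2, which is L ⇒ W
n=4: moves to 3(W), 1(W); every one is W ⇒ L
n=5: can move to 4, which is L ⇒ W
n=6: can move to 0, which is L ⇒ W
n=7: can move to 4, which is L ⇒ W
n=8: can move to 2, which is L ⇒ W
n=9: can move to 4, which is L ⇒ W
n=10: can move to 4, which is L ⇒ W
n=11: moves to 10(W), 8(W), 6(W), 5(W); every one is W ⇒ L
n=12: can move to 11, which is L ⇒ W
n=13: moves to 12(W), 10(W), 8(W), 7(W); every one is W ⇒ L
n=14: can move to 13, which is L ⇒ W
n=15: moves to 14(W), 12(W), 10(W), 9(W); every one is W ⇒ L
n=16: can move to 15, which is L ⇒ W
n=17: can move to 11, which is L ⇒ W
n=18: can move to 15, which is L ⇒ W
n=19: can move to 13, which is L ⇒ W
n=20: can move to 15, which is L ⇒ W
n=21: can move to 15, which is L ⇒ W
n=22: moves to 21(W), 19(W), 17(W), 16(W); every one is W ⇒ L
n=23: can move to 22, which is L ⇒ W
n=24: moves to 23(W), 21(W), 19(W), 18(W); every one is W ⇒ L
The starting position 24 is L: whatever Ada does, the opponent receives a W position.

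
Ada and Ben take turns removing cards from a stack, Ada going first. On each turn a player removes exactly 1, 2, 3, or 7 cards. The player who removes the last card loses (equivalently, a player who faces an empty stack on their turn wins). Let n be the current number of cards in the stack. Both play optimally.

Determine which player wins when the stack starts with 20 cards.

Ada wins.

Positions with no move are W. A position that does have a move is losing for the player to move precisely when every available move leads to a winning position for the opponent. Fill in the labels:
n=0: no move; the opponent has just taken the last card and therefore loses → W
n=1: →0(W) only, which is W, so L
n=2: →1(L), so W
n=3: →1(L), so W
n=4: →1(L), so W
n=5: →4(W), 3(W), 2(W) — all W, so L
n=6: →5(L), so W
n=7: →5(L), so W
n=8: →5(L), so W
n=9: →8(W), 7(W), 6(W), 2(W) — all W, so L
n=10: →9(L), so W
n=11: →9(L), so W
n=12: →9(L), so W
n=13: →12(W), 11(W), 10(W), 6(W) — all W, so L
n=14: →13(L), so W
n=15: →13(L), so W
n=16: →13(L), so W
n=17: →16(W), 15(W), 14(W), 10(W) — all W, so L
n=18: →17(L), so W
n=19: →17(L), so W
n=20: →17(L), so W
The starting position 20 is W: Ada should remove 3, leaving 17, handing over an L position.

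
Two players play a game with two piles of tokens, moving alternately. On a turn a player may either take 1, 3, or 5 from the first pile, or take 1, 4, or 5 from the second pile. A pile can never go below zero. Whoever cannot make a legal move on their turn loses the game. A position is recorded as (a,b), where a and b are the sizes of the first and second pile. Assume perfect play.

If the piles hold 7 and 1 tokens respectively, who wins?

The second player wins.

Work bottom-up. With no move the player to move loses. Otherwise the position is W if at least one move leads to an L position for the opponent, and L if every move leads to a W.
No move ever increases a pile, so every position that can arise here has a ≤ 7 and b ≤ 1; it is enough to label the cells with 0 ≤ a ≤ 7 and 0 ≤ b ≤ 1.
Every move lowers a or b (never raises either), so fill the grid row by row in increasing a, and left to right within a row: each cell's successors are then already labelled.
      b=0  b=1
a=0:    L    W
a=1:    W    L
a=2:    L    W
a=3:    W    L
a=4:    L    W
a=5:    W    L
a=6:    L    W
a=7:    W    L
Cells with no legal move (terminal, hence L): (0,0).
The remaining L cells, each justified by listing all of its moves:
(1,1): →(0,1)(W), (1,0)(W) — all W, so L
(2,0): →(1,0)(W) only, which is W, so L
(3,1): →(2,1)(W), (0,1)(W), (3,0)(W) — all W, so L
(4,0): →(3,0)(W), (1,0)(W) — all W, so L
(5,1): →(4,1)(W), (2,1)(W), (0,1)(W), (5,0)(W) — all W, so L
(6,0): →(5,0)(W), (3,0)(W), (1,0)(W) — all W, so L
(7,1): →(6,1)(W), (4,1)(W), (2,1)(W), (7,0)(W) — all W, so L
Every other cell has at least one move into one of the L cells above, so it is W.
Every move from (7,1) reaches a W position, so the mover loses.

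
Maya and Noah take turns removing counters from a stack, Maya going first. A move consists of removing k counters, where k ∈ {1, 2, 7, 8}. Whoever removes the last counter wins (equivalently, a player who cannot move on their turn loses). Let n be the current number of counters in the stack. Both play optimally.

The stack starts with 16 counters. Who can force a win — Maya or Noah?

Positions with no move are L. A position that does have a move is losing for the player to move precisely when every available move leads to a winning position for the opponent. Fill in the labels:
n=0: no move → L
n=1: can move to 0, which is L ⇒ W
n=2: can move to 0, which is L ⇒ W
n=3: moves to 2(W), 1(W); every one is W ⇒ L
n=4: can move to 3, which is L ⇒ W
n=5: can move to 3, which is L ⇒ W
n=6: moves to 5(W), 4(W); every one is W ⇒ L
n=7: can move to 6, which is L ⇒ W
n=8: can move to 6, which is L ⇒ W
n=9: moves to 8(W), 7(W), 2(W), 1(W); every one is W ⇒ L
n=10: can move to 9, which is L ⇒ W
n=11: can move to 9, which is L ⇒ W
n=12: moves to 11(W), 10(W), 5(W), 4(W); every one is W ⇒ L
n=13: can move to 12, which is L ⇒ W
n=14: can move to 12, which is L ⇒ W
n=15: moves to 14(W), 13(W), 8(W), 7(W); every one is W ⇒ L
n=16: can move to 15, which is L ⇒ W
The starting position 16 is W: Maya should remove 1, leaving 15, handing over an L position.

Maya wins.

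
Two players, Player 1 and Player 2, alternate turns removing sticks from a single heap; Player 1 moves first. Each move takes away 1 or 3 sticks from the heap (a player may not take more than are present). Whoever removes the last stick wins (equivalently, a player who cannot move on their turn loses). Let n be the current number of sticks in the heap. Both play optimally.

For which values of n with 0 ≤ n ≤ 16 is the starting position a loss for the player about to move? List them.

0, 2, 4, 6, 8, 10, 12, 14, 16

Classify positions by backward induction: terminal positions (no move available) are L. From any other position, the mover wins iff some move reaches an L.
n=0: no move → L
n=1: can move to 0, which is L ⇒ W
n=2: the only move is to 1(W), a W ⇒ L
n=3: can move to 2, which is L ⇒ W
n=4: moves to 3(W), 1(W); every one is W ⇒ L
n=5: can move to 4, which is L ⇒ W
n=6: moves to 5(W), 3(W); every one is W ⇒ L
n=7: can move to 6, which is L ⇒ W
n=8: moves to 7(W), 5(W); every one is W ⇒ L
n=9: can move to 8, which is L ⇒ W
n=10: moves to 9(W), 7(W); every one is W ⇒ L
n=11: can move to 10, which is L ⇒ W
n=12: moves to 11(W), 9(W); every one is W ⇒ L
n=13: can move to 12, which is L ⇒ W
n=14: moves to 13(W), 11(W); every one is W ⇒ L
n=15: can move to 14, which is L ⇒ W
n=16: moves to 15(W), 13(W); every one is W ⇒ L
The losing starting values of n are exactly the entries labelled L in this table (9 of them).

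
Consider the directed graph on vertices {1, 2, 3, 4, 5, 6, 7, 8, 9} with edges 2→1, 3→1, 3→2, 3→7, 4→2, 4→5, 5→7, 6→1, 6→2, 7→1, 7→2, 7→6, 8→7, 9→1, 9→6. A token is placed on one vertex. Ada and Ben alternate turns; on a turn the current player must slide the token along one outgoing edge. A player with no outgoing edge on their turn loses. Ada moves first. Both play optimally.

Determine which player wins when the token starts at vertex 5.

Ben wins.

Work bottom-up. With no move the player to move loses. Otherwise the position is W if at least one move leads to an L position for the opponent, and L if every move leads to a W.
Every edge goes from a vertex to one that appears earlier in the order 1, 2, 6, 7, 8, 3, 9, 5, 4, so processing vertices in that order labels each vertex after all of its successors.
1: no outgoing edge → L
2: W (go to 1, an L position)
6: W (go to 1, an L position)
7: W (go to 1, an L position)
8: L (sole option 7(W) is W)
3: W (go to 1, an L position)
9: W (go to 1, an L position)
5: L (sole option 7(W) is W)
4: W (go to 5, an L position)
The starting position 5 is L: whatever Ada does, the opponent receives a W position.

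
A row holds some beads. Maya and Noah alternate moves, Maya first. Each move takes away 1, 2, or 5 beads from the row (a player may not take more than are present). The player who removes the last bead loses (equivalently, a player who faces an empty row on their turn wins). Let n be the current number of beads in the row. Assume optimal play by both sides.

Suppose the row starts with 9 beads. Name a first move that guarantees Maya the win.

Label each position W (a win for the player to move) or L (a loss). A position with no legal move is W; any other position is W exactly when some move reaches an L, and L when every move reaches a W.
n=0: no move; the opponent has just taken the last bead and therefore loses → W
n=1: the only move is to 0(W), a W ⇒ L
n=2: can move to 1, which is L ⇒ W
n=3: can move to 1, which is L ⇒ W
n=4: moves to 3(W), 2(W); every one is W ⇒ L
n=5: can move to 4, which is L ⇒ W
n=6: can move to 4, which is L ⇒ W
n=7: moves to 6(W), 5(W), 2(W); every one is W ⇒ L
n=8: can move to 7, which is L ⇒ W
n=9: can move to 7, which is L ⇒ W
From 9, the L positions reachable in one move are: 7, 4. Any move reaching one of these is winning.

Remove 2, leaving 7.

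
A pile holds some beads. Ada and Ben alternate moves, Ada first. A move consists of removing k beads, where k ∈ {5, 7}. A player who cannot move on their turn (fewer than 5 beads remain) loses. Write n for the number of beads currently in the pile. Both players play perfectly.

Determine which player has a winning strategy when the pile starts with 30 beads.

Label each position W (a win for the player to move) or L (a loss). A position with no legal move is L; any other position is W exactly when some move reaches an L, and L when every move reaches a W.
n=0: no move → L
n=1: no move → L
n=2: no move → L
n=3: no move → L
n=4: no move → L
n=5: can move to 0, which is L ⇒ W
n=6: can move to 1, which is L ⇒ W
n=7: can move to 2, which is L ⇒ W
n=8: can move to 3, which is L ⇒ W
n=9: can move to 4, which is L ⇒ W
n=10: can move to 3, which is L ⇒ W
n=11: can move to 4, which is L ⇒ W
n=12: moves to 7(W), 5(W); every one is W ⇒ L
n=13: moves to 8(W), 6(W); every one is W ⇒ L
n=14: moves to 9(W), 7(W); every one is W ⇒ L
n=15: moves to 10(W), 8(W); every one is W ⇒ L
n=16: moves to 11(W), 9(W); every one is W ⇒ L
n=17: can move to 12, which is L ⇒ W
n=18: can move to 13, which is L ⇒ W
n=19: can move to 14, which is L ⇒ W
n=20: can move to 15, which is L ⇒ W
n=21: can move to 16, which is L ⇒ W
n=22: can move to 15, which is L ⇒ W
n=23: can move to 16, which is L ⇒ W
n=24: moves to 19(W), 17(W); every one is W ⇒ L
n=25: moves to 20(W), 18(W); every one is W ⇒ L
n=26: moves to 21(W), 19(W); every one is W ⇒ L
n=27: moves to 22(W), 20(W); every one is W ⇒ L
n=28: moves to 23(W), 21(W); every one is W ⇒ L
n=29: can move to 24, which is L ⇒ W
n=30: can move to 25, which is L ⇒ W
The starting position 30 is W: Ada should remove 5, leaving 25, handing over an L position.

Ada wins.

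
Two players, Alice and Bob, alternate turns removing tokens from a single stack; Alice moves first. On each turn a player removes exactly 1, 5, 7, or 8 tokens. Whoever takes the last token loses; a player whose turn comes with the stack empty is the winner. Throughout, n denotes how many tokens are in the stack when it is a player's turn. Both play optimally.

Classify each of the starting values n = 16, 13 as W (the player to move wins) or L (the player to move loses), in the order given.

Build the W/L table. Terminal = W. A non-terminal position is W if it has a move to some L; otherwise it is L.
n=0: no move; the opponent has just taken the last token and therefore loses → W
n=1: L (sole option 0(W) is W)
n=2: W (go to 1, an L position)
n=3: L (sole option 2(W) is W)
n=4: W (go to 3, an L position)
n=5: L (options 4(W), 0(W) are all W)
n=6: W (go to 5, an L position)
n=7: L (options 6(W), 2(W), 0(W) are all W)
n=8: W (go to 7, an L position)
n=9: W (go to 1, an L position)
n=10: W (go to 5, an L position)
n=11: W (go to 3, an L position)
n=12: W (go to 7, an L position)
n=13: W (go to 5, an L position)
n=14: W (go to 7, an L position)
n=15: W (go to 7, an L position)
n=16: L (options 15(W), 11(W), 9(W), 8(W) are all W)

16: L, 13: W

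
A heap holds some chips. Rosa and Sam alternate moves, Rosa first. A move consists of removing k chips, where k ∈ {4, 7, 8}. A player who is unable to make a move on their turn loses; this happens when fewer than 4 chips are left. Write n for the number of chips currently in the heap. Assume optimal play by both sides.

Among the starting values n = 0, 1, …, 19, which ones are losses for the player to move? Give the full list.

Use the standard recursion: the mover loses at a terminal position; elsewhere, the mover wins exactly when some move hands the opponent an L position.
n=0: no move → L
n=1: no move → L
n=2: no move → L
n=3: no move → L
n=4: →0(L), so W
n=5: →1(L), so W
n=6: →2(L), so W
n=7: →3(L), so W
n=8: →1(L), so W
n=9: →2(L), so W
n=10: →3(L), so W
n=11: →3(L), so W
n=12: →8(W), 5(W), 4(W) — all W, so L
n=13: →9(W), 6(W), 5(W) — all W, so L
n=14: →10(W), 7(W), 6(W) — all W, so L
n=15: →11(W), 8(W), 7(W) — all W, so L
n=16: →12(L), so W
n=17: →13(L), so W
n=18: →14(L), so W
n=19: →15(L), so W
Reading off the rows marked L gives the requested list; there are 8 such values of n.

0, 1, 2, 3, 12, 13, 14, 15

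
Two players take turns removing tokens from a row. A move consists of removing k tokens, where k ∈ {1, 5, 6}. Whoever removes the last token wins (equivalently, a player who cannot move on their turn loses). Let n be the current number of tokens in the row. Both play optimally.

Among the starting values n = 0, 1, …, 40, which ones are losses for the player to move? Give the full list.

0, 2, 4, 11, 13, 15, 22, 24, 26, 33, 35, 37

Label each position W (a win for the player to move) or L (a loss). A position with no legal move is L; any other position is W exactly when some move reaches an L, and L when every move reaches a W.
n=0: no move → L
n=1: W (go to 0, an L position)
n=2: L (sole option 1(W) is W)
n=3: W (go to 2, an L position)
n=4: L (sole option 3(W) is W)
n=5: W (go to 4, an L position)
n=6: W (go to 0, an L position)
n=7: W (go to 2, an L position)
n=8: W (go to 2, an L position)
n=9: W (go to 4, an L position)
n=10: W (go to 4, an L position)
n=11: L (options 10(W), 6(W), 5(W) are all W)
n=12: W (go to 11, an L position)
n=13: L (options 12(W), 8(W), 7(W) are all W)
n=14: W (go to 13, an L position)
n=15: L (options 14(W), 10(W), 9(W) are all W)
n=16: W (go to 15, an L position)
n=17: W (go to 11, an L position)
n=18: W (go to 13, an L position)
n=19: W (go to 13, an L position)
n=20: W (go to 15, an L position)
n=21: W (go to 15, an L position)
n=22: L (options 21(W), 17(W), 16(W) are all W)
n=23: W (go to 22, an L position)
n=24: L (options 23(W), 19(W), 18(W) are all W)
n=25: W (go to 24, an L position)
n=26: L (options 25(W), 21(W), 20(W) are all W)
n=27: W (go to 26, an L position)
n=28: W (go to 22, an L position)
n=29: W (go to 24, an L position)
n=30: W (go to 24, an L position)
n=31: W (go to 26, an L position)
n=32: W (go to 26, an L position)
n=33: L (options 32(W), 28(W), 27(W) are all W)
n=34: W (go to 33, an L position)
n=35: L (options 34(W), 30(W), 29(W) are all W)
n=36: W (go to 35, an L position)
n=37: L (options 36(W), 32(W), 31(W) are all W)
n=38: W (go to 37, an L position)
n=39: W (go to 33, an L position)
n=40: W (go to 35, an L position)
The losing starting values of n are exactly the entries labelled L in this table (12 of them).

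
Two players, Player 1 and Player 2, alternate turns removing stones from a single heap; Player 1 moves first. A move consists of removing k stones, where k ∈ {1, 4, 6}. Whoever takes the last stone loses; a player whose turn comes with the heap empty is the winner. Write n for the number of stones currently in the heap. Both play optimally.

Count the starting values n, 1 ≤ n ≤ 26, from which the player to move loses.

Compute win/loss labels from the base case upward. A position with no move is W. Any other position is W if it can reach an L in one move, else L.
n=0: no move; the opponent has just taken the last stone and therefore loses → W
n=1: the only move is to 0(W), a W ⇒ L
n=2: can move to 1, which is L ⇒ W
n=3: the only move is to 2(W), a W ⇒ L
n=4: can move to 3, which is L ⇒ W
n=5: can move to 1, which is L ⇒ W
n=6: moves to 5(W), 2(W), 0(W); every one is W ⇒ L
n=7: can move to 6, which is L ⇒ W
n=8: moves to 7(W), 4(W), 2(W); every one is W ⇒ L
n=9: can move to 8, which is L ⇒ W
n=10: can move to 6, which is L ⇒ W
n=11: moves to 10(W), 7(W), 5(W); every one is W ⇒ L
n=12: can move to 11, which is L ⇒ W
n=13: moves to 12(W), 9(W), 7(W); every one is W ⇒ L
n=14: can move to 13, which is L ⇒ W
n=15: can move to 11, which is L ⇒ W
n=16: moves to 15(W), 12(W), 10(W); every one is W ⇒ L
n=17: can move to 16, which is L ⇒ W
n=18: moves to 17(W), 14(W), 12(W); every one is W ⇒ L
n=19: can move to 18, which is L ⇒ W
n=20: can move to 16, which is L ⇒ W
n=21: moves to 20(W), 17(W), 15(W); every one is W ⇒ L
n=22: can move to 21, which is L ⇒ W
n=23: moves to 22(W), 19(W), 17(W); every one is W ⇒ L
n=24: can move to 23, which is L ⇒ W
n=25: can move to 21, which is L ⇒ W
n=26: moves to 25(W), 22(W), 20(W); every one is W ⇒ L
L entries with 1 ≤ n ≤ 26 (the range starts at n=1): n = 1, 3, 6, 8, 11, 13, 16, 18, 21, 23, 26; that makes 11.

11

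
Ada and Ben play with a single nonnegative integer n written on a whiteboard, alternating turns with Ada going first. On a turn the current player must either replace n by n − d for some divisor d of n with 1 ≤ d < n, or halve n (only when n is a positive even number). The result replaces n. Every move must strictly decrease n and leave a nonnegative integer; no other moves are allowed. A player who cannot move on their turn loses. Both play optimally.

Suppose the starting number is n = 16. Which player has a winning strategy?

Classify positions by backward induction: terminal positions (no move available) are L. From any other position, the mover wins iff some move reaches an L.
n=0: no move → L
n=1: no move → L
n=2: W (go to 1, an L position)
n=3: L (sole option 2(W) is W)
n=4: W (go to 3, an L position)
n=5: L (sole option 4(W) is W)
n=6: W (go to 3, an L position)
n=7: L (sole option 6(W) is W)
n=8: W (go to 7, an L position)
n=9: L (options 6(W), 8(W) are all W)
n=10: W (go to 5, an L position)
n=11: L (sole option 10(W) is W)
n=12: W (go to 9, an L position)
n=13: L (sole option 12(W) is W)
n=14: W (go to 7, an L position)
n=15: L (options 10(W), 12(W), 14(W) are all W)
n=16: W (go to 15, an L position)
The starting position 16 is W: Ada should move to 15, handing over an L position.

Ada wins.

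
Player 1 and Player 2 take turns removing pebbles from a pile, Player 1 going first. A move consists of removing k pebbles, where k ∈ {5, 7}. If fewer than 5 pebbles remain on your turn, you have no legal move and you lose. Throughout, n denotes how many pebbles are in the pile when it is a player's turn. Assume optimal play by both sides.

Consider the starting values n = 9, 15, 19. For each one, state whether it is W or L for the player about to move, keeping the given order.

Positions with no move are L. A position that does have a move is losing for the player to move precisely when every available move leads to a winning position for the opponent. Fill in the labels:
n=0: no move → L
n=1: no move → L
n=2: no move → L
n=3: no move → L
n=4: no move → L
n=5: →0(L), so W
n=6: →1(L), so W
n=7: →2(L), so W
n=8: →3(L), so W
n=9: →4(L), so W
n=10: →3(L), so W
n=11: →4(L), so W
n=12: →7(W), 5(W) — all W, so L
n=13: →8(W), 6(W) — all W, so L
n=14: →9(W), 7(W) — all W, so L
n=15: →10(W), 8(W) — all W, so L
n=16: →11(W), 9(W) — all W, so L
n=17: →12(L), so W
n=18: →13(L), so W
n=19: →14(L), so W

9: W, 15: L, 19: W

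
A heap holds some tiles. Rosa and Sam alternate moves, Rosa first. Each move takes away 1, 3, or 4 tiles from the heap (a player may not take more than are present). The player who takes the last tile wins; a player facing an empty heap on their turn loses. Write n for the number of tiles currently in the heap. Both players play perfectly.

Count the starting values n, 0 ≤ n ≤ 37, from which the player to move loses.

Positions with no move are L. A position that does have a move is losing for the player to move precisely when every available move leads to a winning position for the opponent. Fill in the labels:
n=0: no move → L
n=1: W (go to 0, an L position)
n=2: L (sole option 1(W) is W)
n=3: W (go to 2, an L position)
n=4: W (go to 0, an L position)
n=5: W (go to 2, an L position)
n=6: W (go to 2, an L position)
n=7: L (options 6(W), 4(W), 3(W) are all W)
n=8: W (go to 7, an L position)
n=9: L (options 8(W), 6(W), 5(W) are all W)
n=10: W (go to 9, an L position)
n=11: W (go to 7, an L position)
n=12: W (go to 9, an L position)
n=13: W (go to 9, an L position)
n=14: L (options 13(W), 11(W), 10(W) are all W)
n=15: W (go to 14, an L position)
n=16: L (options 15(W), 13(W), 12(W) are all W)
n=17: W (go to 16, an L position)
n=18: W (go to 14, an L position)
n=19: W (go to 16, an L position)
n=20: W (go to 16, an L position)
n=21: L (options 20(W), 18(W), 17(W) are all W)
n=22: W (go to 21, an L position)
n=23: L (options 22(W), 20(W), 19(W) are all W)
n=24: W (go to 23, an L position)
n=25: W (go to 21, an L position)
n=26: W (go to 23, an L position)
n=27: W (go to 23, an L position)
n=28: L (options 27(W), 25(W), 24(W) are all W)
n=29: W (go to 28, an L position)
n=30: L (options 29(W), 27(W), 26(W) are all W)
n=31: W (go to 30, an L position)
n=32: W (go to 28, an L position)
n=33: W (go to 30, an L position)
n=34: W (go to 30, an L position)
n=35: L (options 34(W), 32(W), 31(W) are all W)
n=36: W (go to 35, an L position)
n=37: L (options 36(W), 34(W), 33(W) are all W)
L entries with 0 ≤ n ≤ 37: n = 0, 2, 7, 9, 14, 16, 21, 23, 28, 30, 35, 37; that makes 12.

12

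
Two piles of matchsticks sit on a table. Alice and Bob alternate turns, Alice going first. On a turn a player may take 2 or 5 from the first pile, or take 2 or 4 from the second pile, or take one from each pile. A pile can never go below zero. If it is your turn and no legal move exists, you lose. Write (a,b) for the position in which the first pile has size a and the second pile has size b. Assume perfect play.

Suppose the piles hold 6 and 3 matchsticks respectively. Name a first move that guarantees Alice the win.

Move to (1,3).

Compute win/loss labels from the base case upward. A position with no move is L. Any other position is W if it can reach an L in one move, else L.
No move ever increases a pile, so every position that can arise here has a ≤ 6 and b ≤ 3; it is enough to label the cells with 0 ≤ a ≤ 6 and 0 ≤ b ≤ 3.
Every move lowers a or b (never raises either), so fill the grid row by row in increasing a, and left to right within a row: each cell's successors are then already labelled.
      b=0  b=1  b=2  b=3
a=0:    L    L    W    W
a=1:    L    W    W    L
a=2:    W    W    L    L
a=3:    W    L    L    W
a=4:    L    L    W    W
a=5:    W    W    W    L
a=6:    W    W    L    W
Cells with no legal move (terminal, hence L): (0,0), (0,1), (1,0).
The remaining L cells, each justified by listing all of its moves:
(1,3): →(1,1)(W), (0,2)(W) — all W, so L
(2,2): →(0,2)(W), (2,0)(W), (1,1)(W) — all W, so L
(2,3): →(0,3)(W), (2,1)(W), (1,2)(W) — all W, so L
(3,1): →(1,1)(W), (2,0)(W) — all W, so L
(3,2): →(1,2)(W), (3,0)(W), (2,1)(W) — all W, so L
(4,0): →(2,0)(W) only, which is W, so L
(4,1): →(2,1)(W), (3,0)(W) — all W, so L
(5,3): →(3,3)(W), (0,3)(W), (5,1)(W), (4,2)(W) — all W, so L
(6,2): →(4,2)(W), (1,2)(W), (6,0)(W), (5,1)(W) — all W, so L
Every other cell has at least one move into one of the L cells above, so it is W.
From (6,3), the L positions reachable in one move are: (1,3).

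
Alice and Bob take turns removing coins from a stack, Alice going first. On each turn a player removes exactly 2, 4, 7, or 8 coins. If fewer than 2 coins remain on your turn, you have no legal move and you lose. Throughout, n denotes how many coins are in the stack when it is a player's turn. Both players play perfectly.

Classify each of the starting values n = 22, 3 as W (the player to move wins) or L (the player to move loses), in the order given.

Use the standard recursion: the mover loses at a terminal position; elsewhere, the mover wins exactly when some move hands the opponent an L position.
n=0: no move → L
n=1: no move → L
n=2: W (go to 0, an L position)
n=3: W (go to 1, an L position)
n=4: W (go to 0, an L position)
n=5: W (go to 1, an L position)
n=6: L (options 4(W), 2(W) are all W)
n=7: W (go to 0, an L position)
n=8: W (go to 6, an L position)
n=9: W (go to 1, an L position)
n=10: W (go to 6, an L position)
n=11: L (options 9(W), 7(W), 4(W), 3(W) are all W)
n=12: L (options 10(W), 8(W), 5(W), 4(W) are all W)
n=13: W (go to 11, an L position)
n=14: W (go to 12, an L position)
n=15: W (go to 11, an L position)
n=16: W (go to 12, an L position)
n=17: L (options 15(W), 13(W), 10(W), 9(W) are all W)
n=18: W (go to 11, an L position)
n=19: W (go to 17, an L position)
n=20: W (go to 12, an L position)
n=21: W (go to 17, an L position)
n=22: L (options 20(W), 18(W), 15(W), 14(W) are all W)

22: L, 3: W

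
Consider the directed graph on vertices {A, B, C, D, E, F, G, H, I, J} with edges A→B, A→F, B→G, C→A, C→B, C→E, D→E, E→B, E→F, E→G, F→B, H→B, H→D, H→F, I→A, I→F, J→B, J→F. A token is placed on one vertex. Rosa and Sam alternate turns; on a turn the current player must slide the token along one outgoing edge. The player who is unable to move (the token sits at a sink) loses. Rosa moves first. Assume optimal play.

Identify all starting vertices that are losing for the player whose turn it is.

C, D, F, G

Classify positions by backward induction: terminal positions (no move available) are L. From any other position, the mover wins iff some move reaches an L.
Every edge goes from a vertex to one that appears earlier in the order G, B, F, J, A, E, D, C, H, I, so processing vertices in that order labels each vertex after all of its successors.
G: no outgoing edge → L
B: →G(L), so W
F: →B(W) only, which is W, so L
J: →F(L), so W
A: →F(L), so W
E: →F(L), so W
D: →E(W) only, which is W, so L
C: →E(W), A(W), B(W) — all W, so L
H: →D(L), so W
I: →F(L), so W
Reading off the rows marked L gives the requested list; there are 4 such vertices.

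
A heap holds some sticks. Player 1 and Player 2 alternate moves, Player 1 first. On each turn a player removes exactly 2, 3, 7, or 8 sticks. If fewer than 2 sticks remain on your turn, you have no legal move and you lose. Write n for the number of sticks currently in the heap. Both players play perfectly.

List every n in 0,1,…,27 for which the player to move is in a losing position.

0, 1, 5, 6, 10, 11, 15, 16, 20, 21, 25, 26

Build the W/L table. Terminal = L. A non-terminal position is W if it has a move to some L; otherwise it is L.
n=0: no move → L
n=1: no move → L
n=2: can move to 0, which is L ⇒ W
n=3: can move to 1, which is L ⇒ W
n=4: can move to 1, which is L ⇒ W
n=5: moves to 3(W), 2(W); every one is W ⇒ L
n=6: moves to 4(W), 3(W); every one is W ⇒ L
n=7: can move to 5, which is L ⇒ W
n=8: can move to 6, which is L ⇒ W
n=9: can move to 6, which is L ⇒ W
n=10: moves to 8(W), 7(W), 3(W), 2(W); every one is W ⇒ L
n=11: moves to 9(W), 8(W), 4(W), 3(W); every one is W ⇒ L
n=12: can move to 10, which is L ⇒ W
n=13: can move to 11, which is L ⇒ W
n=14: can move to 11, which is L ⇒ W
n=15: moves to 13(W), 12(W), 8(W), 7(W); every one is W ⇒ L
n=16: moves to 14(W), 13(W), 9(W), 8(W); every one is W ⇒ L
n=17: can move to 15, which is L ⇒ W
n=18: can move to 16, which is L ⇒ W
n=19: can move to 16, which is L ⇒ W
n=20: moves to 18(W), 17(W), 13(W), 12(W); every one is W ⇒ L
n=21: moves to 19(W), 18(W), 14(W), 13(W); every one is W ⇒ L
n=22: can move to 20, which is L ⇒ W
n=23: can move to 21, which is L ⇒ W
n=24: can move to 21, which is L ⇒ W
n=25: moves to 23(W), 22(W), 18(W), 17(W); every one is W ⇒ L
n=26: moves to 24(W), 23(W), 19(W), 18(W); every one is W ⇒ L
n=27: can move to 25, which is L ⇒ W
The losing starting values of n are exactly the entries labelled L in this table (12 of them).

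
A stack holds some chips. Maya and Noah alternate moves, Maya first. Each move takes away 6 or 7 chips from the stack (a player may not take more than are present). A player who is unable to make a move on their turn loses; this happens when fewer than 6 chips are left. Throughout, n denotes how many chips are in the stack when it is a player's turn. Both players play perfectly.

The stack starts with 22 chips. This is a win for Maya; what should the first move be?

Compute win/loss labels from the base case upward. A position with no move is L. Any other position is W if it can reach an L in one move, else L.
n=0: no move → L
n=1: no move → L
n=2: no move → L
n=3: no move → L
n=4: no move → L
n=5: no move → L
n=6: W (go to 0, an L position)
n=7: W (go to 1, an L position)
n=8: W (go to 2, an L position)
n=9: W (go to 3, an L position)
n=10: W (go to 4, an L position)
n=11: W (go to 5, an L position)
n=12: W (go to 5, an L position)
n=13: L (options 7(W), 6(W) are all W)
n=14: L (options 8(W), 7(W) are all W)
n=15: L (options 9(W), 8(W) are all W)
n=16: L (options 10(W), 9(W) are all W)
n=17: L (options 11(W), 10(W) are all W)
n=18: L (options 12(W), 11(W) are all W)
n=19: W (go to 13, an L position)
n=20: W (go to 14, an L position)
n=21: W (go to 15, an L position)
n=22: W (go to 16, an L position)
From 22, the L positions reachable in one move are: 16, 15. Any move reaching one of these is winning.

Remove 6, leaving 16.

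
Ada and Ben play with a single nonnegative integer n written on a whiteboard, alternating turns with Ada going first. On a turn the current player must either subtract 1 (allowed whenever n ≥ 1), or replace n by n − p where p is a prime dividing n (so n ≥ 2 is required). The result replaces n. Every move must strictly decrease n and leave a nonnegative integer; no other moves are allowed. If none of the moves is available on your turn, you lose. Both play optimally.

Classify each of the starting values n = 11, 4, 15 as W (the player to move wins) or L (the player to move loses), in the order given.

Work bottom-up. With no move the player to move loses. Otherwise the position is W if at least one move leads to an L position for the opponent, and L if every move leads to a W.
n=0: no move → L
n=1: reaches L-position 0 → W
n=2: reaches L-position 0 → W
n=3: reaches L-position 0 → W
n=4: only reaches 2(W), 3(W), all W → L
n=5: reaches L-position 0 → W
n=6: reaches L-position 4 → W
n=7: reaches L-position 0 → W
n=8: only reaches 6(W), 7(W), all W → L
n=9: reaches L-position 8 → W
n=10: reaches L-position 8 → W
n=11: reaches L-position 0 → W
n=12: only reaches 9(W), 10(W), 11(W), all W → L
n=13: reaches L-position 0 → W
n=14: reaches L-position 12 → W
n=15: reaches L-position 12 → W

11: W, 4: L, 15: W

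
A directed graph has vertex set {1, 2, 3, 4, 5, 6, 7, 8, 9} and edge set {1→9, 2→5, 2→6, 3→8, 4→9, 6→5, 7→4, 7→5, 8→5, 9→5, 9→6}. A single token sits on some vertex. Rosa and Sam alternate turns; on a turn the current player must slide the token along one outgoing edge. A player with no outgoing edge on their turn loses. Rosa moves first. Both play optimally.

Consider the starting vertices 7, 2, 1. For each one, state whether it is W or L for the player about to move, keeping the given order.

7: W, 2: W, 1: L

Label each position W (a win for the player to move) or L (a loss). A position with no legal move is L; any other position is W exactly when some move reaches an L, and L when every move reaches a W.
Every edge goes from a vertex to one that appears earlier in the order 5, 6, 9, 8, 4, 3, 2, 7, 1, so processing vertices in that order labels each vertex after all of its successors.
5: no outgoing edge → L
6: reaches L-position 5 → W
9: reaches L-position 5 → W
8: reaches L-position 5 → W
4: only reaches 9(W), which is W → L
3: only reaches 8(W), which is W → L
2: reaches L-position 5 → W
7: reaches L-position 4 → W
1: only reaches 9(W), which is W → L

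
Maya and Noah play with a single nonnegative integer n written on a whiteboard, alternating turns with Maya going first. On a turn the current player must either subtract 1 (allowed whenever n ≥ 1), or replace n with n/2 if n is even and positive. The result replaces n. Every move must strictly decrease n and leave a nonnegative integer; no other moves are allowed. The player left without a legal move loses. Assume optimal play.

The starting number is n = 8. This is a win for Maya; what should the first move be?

Use the standard recursion: the mover loses at a terminal position; elsewhere, the mover wins exactly when some move hands the opponent an L position.
n=0: no move → L
n=1: reaches L-position 0 → W
n=2: only reaches 1(W), which is W → L
n=3: reaches L-position 2 → W
n=4: reaches L-position 2 → W
n=5: only reaches 4(W), which is W → L
n=6: reaches L-position 5 → W
n=7: only reaches 6(W), which is W → L
n=8: reaches L-position 7 → W
From 8, the L positions reachable in one move are: 7.

Move to 7.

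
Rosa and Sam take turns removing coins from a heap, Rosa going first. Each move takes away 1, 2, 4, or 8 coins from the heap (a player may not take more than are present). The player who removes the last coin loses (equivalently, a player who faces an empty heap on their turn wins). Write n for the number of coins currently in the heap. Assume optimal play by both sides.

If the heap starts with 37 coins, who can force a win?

Classify positions by backward induction: terminal positions (no move available) are W. From any other position, the mover wins iff some move reaches an L.
n=0: no move; the opponent has just taken the last coin and therefore loses → W
n=1: L (sole option 0(W) is W)
n=2: W (go to 1, an L position)
n=3: W (go to 1, an L position)
n=4: L (options 3(W), 2(W), 0(W) are all W)
n=5: W (go to 4, an L position)
n=6: W (go to 4, an L position)
n=7: L (options 6(W), 5(W), 3(W) are all W)
n=8: W (go to 7, an L position)
n=9: W (go to 7, an L position)
n=10: L (options 9(W), 8(W), 6(W), 2(W) are all W)
n=11: W (go to 10, an L position)
n=12: W (go to 10, an L position)
n=13: L (options 12(W), 11(W), 9(W), 5(W) are all W)
n=14: W (go to 13, an L position)
n=15: W (go to 13, an L position)
n=16: L (options 15(W), 14(W), 12(W), 8(W) are all W)
n=17: W (go to 16, an L position)
n=18: W (go to 16, an L position)
n=19: L (options 18(W), 17(W), 15(W), 11(W) are all W)
n=20: W (go to 19, an L position)
n=21: W (go to 19, an L position)
n=22: L (options 21(W), 20(W), 18(W), 14(W) are all W)
n=23: W (go to 22, an L position)
n=24: W (go to 22, an L position)
n=25: L (options 24(W), 23(W), 21(W), 17(W) are all W)
n=26: W (go to 25, an L position)
n=27: W (go to 25, an L position)
n=28: L (options 27(W), 26(W), 24(W), 20(W) are all W)
n=29: W (go to 28, an L position)
n=30: W (go to 28, an L position)
n=31: L (options 30(W), 29(W), 27(W), 23(W) are all W)
n=32: W (go to 31, an L position)
n=33: W (go to 31, an L position)
n=34: L (options 33(W), 32(W), 30(W), 26(W) are all W)
n=35: W (go to 34, an L position)
n=36: W (go to 34, an L position)
n=37: L (options 36(W), 35(W), 33(W), 29(W) are all W)
Every move from 37 reaches a W position, so the mover loses.

Sam wins.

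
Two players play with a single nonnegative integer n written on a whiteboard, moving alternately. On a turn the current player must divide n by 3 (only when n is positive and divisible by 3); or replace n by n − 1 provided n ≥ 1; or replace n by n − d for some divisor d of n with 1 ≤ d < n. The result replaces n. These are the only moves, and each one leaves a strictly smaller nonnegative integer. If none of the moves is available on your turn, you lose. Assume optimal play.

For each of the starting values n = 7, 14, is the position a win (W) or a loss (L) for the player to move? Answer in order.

7: L, 14: W

Work bottom-up. With no move the player to move loses. Otherwise the position is W if at least one move leads to an L position for the opponent, and L if every move leads to a W.
n=0: no move → L
n=1: reaches L-position 0 → W
n=2: only reaches 1(W), which is W → L
n=3: reaches L-position 2 → W
n=4: reaches L-position 2 → W
n=5: only reaches 4(W), which is W → L
n=6: reaches L-position 2 → W
n=7: only reaches 6(W), which is W → L
n=8: reaches L-position 7 → W
n=9: only reaches 3(W), 6(W), 8(W), all W → L
n=10: reaches L-position 5 → W
n=11: only reaches 10(W), which is W → L
n=12: reaches L-position 9 → W
n=13: only reaches 12(W), which is W → L
n=14: reaches L-position 7 → W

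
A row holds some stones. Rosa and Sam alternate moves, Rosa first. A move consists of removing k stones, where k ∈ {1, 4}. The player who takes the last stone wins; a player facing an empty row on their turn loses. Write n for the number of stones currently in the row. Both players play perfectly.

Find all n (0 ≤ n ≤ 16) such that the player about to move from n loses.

0, 2, 5, 7, 10, 12, 15

Positions with no move are L. A position that does have a move is losing for the player to move precisely when every available move leads to a winning position for the opponent. Fill in the labels:
n=0: no move → L
n=1: →0(L), so W
n=2: →1(W) only, which is W, so L
n=3: →2(L), so W
n=4: →0(L), so W
n=5: →4(W), 1(W) — all W, so L
n=6: →5(L), so W
n=7: →6(W), 3(W) — all W, so L
n=8: →7(L), so W
n=9: →5(L), so W
n=10: →9(W), 6(W) — all W, so L
n=11: →10(L), so W
n=12: →11(W), 8(W) — all W, so L
n=13: →12(L), so W
n=14: →10(L), so W
n=15: →14(W), 11(W) — all W, so L
n=16: →15(L), so W
The losing starting values of n are exactly the entries labelled L in this table (7 of them).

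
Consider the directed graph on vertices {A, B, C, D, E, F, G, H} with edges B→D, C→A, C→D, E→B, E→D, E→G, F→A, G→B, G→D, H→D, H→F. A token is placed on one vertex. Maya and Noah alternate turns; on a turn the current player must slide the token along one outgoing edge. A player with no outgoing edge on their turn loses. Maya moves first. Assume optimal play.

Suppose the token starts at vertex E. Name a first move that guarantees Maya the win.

Compute win/loss labels from the base case upward. A position with no move is L. Any other position is W if it can reach an L in one move, else L.
Every edge goes from a vertex to one that appears earlier in the order A, D, C, B, F, G, H, E, so processing vertices in that order labels each vertex after all of its successors.
A: no outgoing edge → L
D: no outgoing edge → L
C: can move to D, which is L ⇒ W
B: can move to D, which is L ⇒ W
F: can move to A, which is L ⇒ W
G: can move to D, which is L ⇒ W
H: can move to D, which is L ⇒ W
E: can move to D, which is L ⇒ W
From E, the L positions reachable in one move are: D.

Move to D.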